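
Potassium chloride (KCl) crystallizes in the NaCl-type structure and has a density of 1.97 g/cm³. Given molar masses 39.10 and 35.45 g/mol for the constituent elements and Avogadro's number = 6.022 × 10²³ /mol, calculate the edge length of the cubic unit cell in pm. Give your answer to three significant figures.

631 pm

M(KCl) = 74.55 g/mol; Z = 4 formula units per cell.
a³ = Z·M/(N_A·ρ) = 4 × 74.55 / (6.022 × 10²³ × 1.97) = 2.514 × 10^-22 cm³, so a = 6.311 × 10^-8 cm = 631 pm.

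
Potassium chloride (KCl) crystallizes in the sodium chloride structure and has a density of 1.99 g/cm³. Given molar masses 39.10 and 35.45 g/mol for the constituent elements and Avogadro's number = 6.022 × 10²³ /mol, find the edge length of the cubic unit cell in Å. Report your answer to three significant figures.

6.29 Å

M(KCl) = 74.55 g/mol; Z = 4 formula units per cell.
a³ = Z·M/(N_A·ρ) = 4 × 74.55 / (6.022 × 10²³ × 1.99) = 2.488 × 10^-22 cm³, so a = 6.290 × 10^-8 cm = 6.29 Å.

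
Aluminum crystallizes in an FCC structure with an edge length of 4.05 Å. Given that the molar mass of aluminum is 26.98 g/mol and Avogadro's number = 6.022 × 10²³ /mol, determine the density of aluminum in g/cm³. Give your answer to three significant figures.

An FCC unit cell contains Z = 4 atoms.
Cell volume: a³ = (4.05 Å)³ = (4.050 × 10^-8 cm)³ = 6.643 × 10^-23 cm³.
ρ = Z·M/(N_A·a³) = 4 × 26.98 / (6.022 × 10²³ × 6.643 × 10^-23) = 2.698 g/cm³.

2.70 g/cm³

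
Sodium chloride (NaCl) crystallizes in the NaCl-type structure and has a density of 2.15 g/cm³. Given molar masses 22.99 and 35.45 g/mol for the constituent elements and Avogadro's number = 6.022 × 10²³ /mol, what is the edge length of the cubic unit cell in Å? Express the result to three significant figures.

M(NaCl) = 58.44 g/mol; Z = 4 formula units per cell.
a³ = Z·M/(N_A·ρ) = 4 × 58.44 / (6.022 × 10²³ × 2.15) = 1.805 × 10^-22 cm³, so a = 5.652 × 10^-8 cm = 5.65 Å.

5.65 Å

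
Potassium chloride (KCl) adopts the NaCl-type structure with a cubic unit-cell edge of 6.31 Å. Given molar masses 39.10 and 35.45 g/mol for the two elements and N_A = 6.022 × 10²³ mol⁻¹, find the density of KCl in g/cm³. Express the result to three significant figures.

1.97 g/cm³

The NaCl-type structure contains Z = 4 formula units per cell; M(KCl) = 39.10 + 35.45 = 74.55 g/mol.
a³ = (6.310 × 10^-8 cm)³ = 2.512 × 10^-22 cm³.
ρ = 4 × 74.55 / (6.022 × 10²³ × 2.512 × 10^-22) = 1.971 g/cm³.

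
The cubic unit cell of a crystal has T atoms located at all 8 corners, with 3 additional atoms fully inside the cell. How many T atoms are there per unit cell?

4

Corner atoms are shared by 8 cells (1/8 each), interior atoms are unshared.
Net atoms = 8 × 1/8 + 3 = 1 + 3 = 4.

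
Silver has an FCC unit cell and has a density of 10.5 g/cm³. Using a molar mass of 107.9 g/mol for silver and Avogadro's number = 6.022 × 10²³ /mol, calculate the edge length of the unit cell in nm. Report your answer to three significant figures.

0.409 nm

With Z = 4 atoms per FCC cell, a³ = Z·M/(N_A·ρ) = 4 × 107.9 / (6.022 × 10²³ × 10.50 g/cm³) = 6.826 × 10^-23 cm³.
a = (6.826 × 10^-23)^(1/3) = 4.087 × 10^-8 cm = 0.409 nm.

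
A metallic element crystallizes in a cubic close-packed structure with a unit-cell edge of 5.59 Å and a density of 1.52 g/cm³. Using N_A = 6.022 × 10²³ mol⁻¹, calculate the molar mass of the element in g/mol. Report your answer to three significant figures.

40.0 g/mol

An FCC cell has Z = 4 atoms; a = 5.590 × 10^-8 cm.
M = ρ·N_A·a³/Z = 1.52 × 6.022 × 10²³ × 1.747 × 10^-22 / 4 = 40.0 g/mol.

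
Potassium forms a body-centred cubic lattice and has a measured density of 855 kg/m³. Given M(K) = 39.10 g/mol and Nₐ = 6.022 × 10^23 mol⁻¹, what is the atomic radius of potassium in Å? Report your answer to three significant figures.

2.31 Å

For a BCC cell (Z = 2), a³ = Z·M/(N_A·ρ) = 2 × 39.10 / (6.022 × 10²³ × 0.8550) = 1.519 × 10^-22 cm³, so a = 5.335 × 10^-8 cm = 5.335 Å.
Atoms touch along the body diagonal, so √3·a = 4r, so r = 0.4330 × a = 2.31 Å.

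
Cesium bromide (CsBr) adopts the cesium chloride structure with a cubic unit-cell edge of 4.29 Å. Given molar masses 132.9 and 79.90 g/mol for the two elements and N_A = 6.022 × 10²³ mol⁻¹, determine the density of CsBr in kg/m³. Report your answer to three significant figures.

The cesium chloride structure contains Z = 1 formula unit per cell; M(CsBr) = 132.9 + 79.90 = 212.8 g/mol.
a³ = (4.290 × 10^-8 cm)³ = 7.895 × 10^-23 cm³.
ρ = 1 × 212.8 / (6.022 × 10²³ × 7.895 × 10^-23) = 4.476 g/cm³ = 4480 kg/m³.

4480 kg/m³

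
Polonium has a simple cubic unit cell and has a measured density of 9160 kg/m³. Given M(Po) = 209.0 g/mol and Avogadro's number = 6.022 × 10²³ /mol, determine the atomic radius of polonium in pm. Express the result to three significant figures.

168 pm

For a simple cubic cell (Z = 1), a³ = Z·M/(N_A·ρ) = 1 × 209.0 / (6.022 × 10²³ × 9.160) = 3.789 × 10^-23 cm³, so a = 3.359 × 10^-8 cm = 335.9 pm.
Atoms touch along the cell edge, so a = 2r, so r = 0.5000 × a = 168 pm.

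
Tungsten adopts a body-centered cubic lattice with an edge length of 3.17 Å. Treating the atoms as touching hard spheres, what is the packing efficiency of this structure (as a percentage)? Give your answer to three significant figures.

68.0%

In a BCC lattice atoms touch along the body diagonal, so √3·a = 4r, so r = 0.4330a = 1.373 Å.
Packing fraction = Z·(4/3)πr³ / a³ = 2 × (4/3)π × (1.373)³ / (3.17)³ = 0.6802 = 68.0%.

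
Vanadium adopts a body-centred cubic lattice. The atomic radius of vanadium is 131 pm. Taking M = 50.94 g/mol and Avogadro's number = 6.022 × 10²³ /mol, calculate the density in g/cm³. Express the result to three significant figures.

In a BCC lattice, atoms touch along the body diagonal, so √3·a = 4r, giving a = 302.5 pm = 3.025 × 10^-8 cm.
With Z = 2, ρ = Z·M/(N_A·a³) = 2 × 50.94 / (6.022 × 10²³ × 2.769 × 10^-23) = 6.110 g/cm³.

6.11 g/cm³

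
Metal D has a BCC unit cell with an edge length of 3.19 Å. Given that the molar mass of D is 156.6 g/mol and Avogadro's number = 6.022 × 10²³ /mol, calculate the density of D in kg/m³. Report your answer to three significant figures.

A BCC unit cell contains Z = 2 atoms.
Cell volume: a³ = (3.19 Å)³ = (3.190 × 10^-8 cm)³ = 3.246 × 10^-23 cm³.
ρ = Z·M/(N_A·a³) = 2 × 156.6 / (6.022 × 10²³ × 3.246 × 10^-23) = 16.02 g/cm³ = 16000 kg/m³.

16000 kg/m³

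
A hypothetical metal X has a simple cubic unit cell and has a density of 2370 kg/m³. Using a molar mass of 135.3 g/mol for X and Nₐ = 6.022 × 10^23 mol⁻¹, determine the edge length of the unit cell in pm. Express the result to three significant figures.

With Z = 1 atom per simple cubic cell, a³ = Z·M/(N_A·ρ) = 1 × 135.3 / (6.022 × 10²³ × 2.370 g/cm³) = 9.480 × 10^-23 cm³.
a = (9.480 × 10^-23)^(1/3) = 4.560 × 10^-8 cm = 456 pm.

456 pm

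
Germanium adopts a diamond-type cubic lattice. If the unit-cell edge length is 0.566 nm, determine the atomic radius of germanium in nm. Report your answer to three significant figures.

0.123 nm

In a diamond cubic lattice, nearest neighbors lie along the body diagonal with √3·a = 8r.
r = √3·a/8 = 1.7321 × 0.566 / 8 = 0.123 nm.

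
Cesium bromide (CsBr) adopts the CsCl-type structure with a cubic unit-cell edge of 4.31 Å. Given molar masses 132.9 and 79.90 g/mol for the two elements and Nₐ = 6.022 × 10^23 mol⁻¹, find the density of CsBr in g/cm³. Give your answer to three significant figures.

4.41 g/cm³

The CsCl-type structure contains Z = 1 formula unit per cell; M(CsBr) = 132.9 + 79.90 = 212.8 g/mol.
a³ = (4.310 × 10^-8 cm)³ = 8.006 × 10^-23 cm³.
ρ = 1 × 212.8 / (6.022 × 10²³ × 8.006 × 10^-23) = 4.414 g/cm³.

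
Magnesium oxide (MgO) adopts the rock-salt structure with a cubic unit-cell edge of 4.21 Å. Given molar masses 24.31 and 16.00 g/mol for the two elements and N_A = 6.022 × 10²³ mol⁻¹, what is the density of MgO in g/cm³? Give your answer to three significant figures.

3.59 g/cm³

The rock-salt structure contains Z = 4 formula units per cell; M(MgO) = 24.31 + 16.00 = 40.31 g/mol.
a³ = (4.210 × 10^-8 cm)³ = 7.462 × 10^-23 cm³.
ρ = 4 × 40.31 / (6.022 × 10²³ × 7.462 × 10^-23) = 3.588 g/cm³.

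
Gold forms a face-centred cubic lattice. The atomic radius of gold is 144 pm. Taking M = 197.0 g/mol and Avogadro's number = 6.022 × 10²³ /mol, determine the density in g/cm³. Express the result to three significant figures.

In an FCC lattice, atoms touch along the face diagonal, so √2·a = 4r, giving a = 407.3 pm = 4.073 × 10^-8 cm.
With Z = 4, ρ = Z·M/(N_A·a³) = 4 × 197.0 / (6.022 × 10²³ × 6.757 × 10^-23) = 19.37 g/cm³.

19.4 g/cm³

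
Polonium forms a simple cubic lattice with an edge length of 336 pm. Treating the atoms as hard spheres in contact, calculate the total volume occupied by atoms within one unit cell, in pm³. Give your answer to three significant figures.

1.99 × 10^7 pm³

In a simple cubic lattice atoms touch along the cell edge, so a = 2r, so r = 0.5000a = 168.0 pm.
V_atoms = Z × (4/3)πr³ = 1 × (4/3)π × (168.0)³ = 1.99 × 10^7 pm³.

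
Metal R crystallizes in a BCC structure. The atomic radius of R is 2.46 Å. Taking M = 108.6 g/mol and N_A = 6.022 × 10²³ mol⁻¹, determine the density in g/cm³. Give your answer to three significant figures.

1.97 g/cm³

In a BCC lattice, atoms touch along the body diagonal, so √3·a = 4r, giving a = 5.681 Å = 5.681 × 10^-8 cm.
With Z = 2, ρ = Z·M/(N_A·a³) = 2 × 108.6 / (6.022 × 10²³ × 1.834 × 10^-22) = 1.967 g/cm³.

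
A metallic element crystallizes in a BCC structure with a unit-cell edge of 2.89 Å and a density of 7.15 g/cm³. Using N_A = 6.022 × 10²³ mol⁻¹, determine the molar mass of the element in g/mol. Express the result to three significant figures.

A BCC cell has Z = 2 atoms; a = 2.890 × 10^-8 cm.
M = ρ·N_A·a³/Z = 7.15 × 6.022 × 10²³ × 2.414 × 10^-23 / 2 = 52.0 g/mol.

52.0 g/mol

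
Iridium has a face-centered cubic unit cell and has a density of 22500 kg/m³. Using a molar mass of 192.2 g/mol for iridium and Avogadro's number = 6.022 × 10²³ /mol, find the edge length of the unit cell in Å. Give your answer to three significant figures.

With Z = 4 atoms per FCC cell, a³ = Z·M/(N_A·ρ) = 4 × 192.2 / (6.022 × 10²³ × 22.50 g/cm³) = 5.674 × 10^-23 cm³.
a = (5.674 × 10^-23)^(1/3) = 3.843 × 10^-8 cm = 3.84 Å.

3.84 Å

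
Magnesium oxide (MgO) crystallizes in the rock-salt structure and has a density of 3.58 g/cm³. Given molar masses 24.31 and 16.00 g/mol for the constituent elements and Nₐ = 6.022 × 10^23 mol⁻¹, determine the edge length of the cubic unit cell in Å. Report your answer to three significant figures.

M(MgO) = 40.31 g/mol; Z = 4 formula units per cell.
a³ = Z·M/(N_A·ρ) = 4 × 40.31 / (6.022 × 10²³ × 3.58) = 7.479 × 10^-23 cm³, so a = 4.213 × 10^-8 cm = 4.21 Å.

4.21 Å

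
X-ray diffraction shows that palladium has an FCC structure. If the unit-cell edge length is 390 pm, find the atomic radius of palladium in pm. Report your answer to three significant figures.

In an FCC lattice, atoms touch along the face diagonal, so √2·a = 4r.
r = √2·a/4 = 1.4142 × 390 / 4 = 138 pm.

138 pm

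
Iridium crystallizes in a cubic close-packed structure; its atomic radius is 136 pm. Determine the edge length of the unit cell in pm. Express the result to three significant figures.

In an FCC lattice, atoms touch along the face diagonal, so √2·a = 4r.
a = 4r/√2 = 4 × 136 / 1.4142 = 385 pm.

385 pm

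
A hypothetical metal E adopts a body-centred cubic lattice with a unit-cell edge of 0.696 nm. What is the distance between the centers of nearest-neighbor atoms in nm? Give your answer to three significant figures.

In a BCC structure, atoms touch along the body diagonal, so √3·a = 4r; the nearest-neighbor distance equals 2r = 0.8660·a.
d = 0.8660 × 0.696 = 0.603 nm.

0.603 nm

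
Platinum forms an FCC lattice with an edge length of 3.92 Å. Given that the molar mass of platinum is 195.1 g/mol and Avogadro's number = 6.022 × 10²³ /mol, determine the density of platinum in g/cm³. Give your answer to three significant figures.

21.5 g/cm³

An FCC unit cell contains Z = 4 atoms.
Cell volume: a³ = (3.92 Å)³ = (3.920 × 10^-8 cm)³ = 6.024 × 10^-23 cm³.
ρ = Z·M/(N_A·a³) = 4 × 195.1 / (6.022 × 10²³ × 6.024 × 10^-23) = 21.51 g/cm³.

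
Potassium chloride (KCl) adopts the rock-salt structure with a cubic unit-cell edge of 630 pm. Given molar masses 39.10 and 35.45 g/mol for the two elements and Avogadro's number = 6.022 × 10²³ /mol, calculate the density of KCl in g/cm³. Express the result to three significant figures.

The rock-salt structure contains Z = 4 formula units per cell; M(KCl) = 39.10 + 35.45 = 74.55 g/mol.
a³ = (6.300 × 10^-8 cm)³ = 2.500 × 10^-22 cm³.
ρ = 4 × 74.55 / (6.022 × 10²³ × 2.500 × 10^-22) = 1.980 g/cm³.

1.98 g/cm³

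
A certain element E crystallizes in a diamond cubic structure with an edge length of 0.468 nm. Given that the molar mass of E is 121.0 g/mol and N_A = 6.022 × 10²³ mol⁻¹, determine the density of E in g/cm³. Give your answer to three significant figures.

15.7 g/cm³

A diamond cubic unit cell contains Z = 8 atoms.
Cell volume: a³ = (0.468 nm)³ = (4.680 × 10^-8 cm)³ = 1.025 × 10^-22 cm³.
ρ = Z·M/(N_A·a³) = 8 × 121.0 / (6.022 × 10²³ × 1.025 × 10^-22) = 15.68 g/cm³.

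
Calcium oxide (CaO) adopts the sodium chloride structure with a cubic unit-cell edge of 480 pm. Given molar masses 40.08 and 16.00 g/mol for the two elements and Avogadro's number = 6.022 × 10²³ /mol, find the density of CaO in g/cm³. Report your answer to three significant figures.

3.37 g/cm³

The sodium chloride structure contains Z = 4 formula units per cell; M(CaO) = 40.08 + 16.00 = 56.08 g/mol.
a³ = (4.800 × 10^-8 cm)³ = 1.106 × 10^-22 cm³.
ρ = 4 × 56.08 / (6.022 × 10²³ × 1.106 × 10^-22) = 3.368 g/cm³.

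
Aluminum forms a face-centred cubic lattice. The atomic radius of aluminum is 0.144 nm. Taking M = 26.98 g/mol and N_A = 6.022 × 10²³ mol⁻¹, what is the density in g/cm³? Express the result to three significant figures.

2.65 g/cm³

In an FCC lattice, atoms touch along the face diagonal, so √2·a = 4r, giving a = 0.4073 nm = 4.073 × 10^-8 cm.
With Z = 4, ρ = Z·M/(N_A·a³) = 4 × 26.98 / (6.022 × 10²³ × 6.757 × 10^-23) = 2.652 g/cm³.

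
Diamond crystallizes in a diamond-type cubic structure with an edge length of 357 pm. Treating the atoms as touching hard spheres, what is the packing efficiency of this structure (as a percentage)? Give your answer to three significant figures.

In a diamond cubic lattice nearest neighbors lie along the body diagonal with √3·a = 8r, so r = 0.2165a = 77.29 pm.
Packing fraction = Z·(4/3)πr³ / a³ = 8 × (4/3)π × (77.29)³ / (357)³ = 0.3401 = 34.0%.

34.0%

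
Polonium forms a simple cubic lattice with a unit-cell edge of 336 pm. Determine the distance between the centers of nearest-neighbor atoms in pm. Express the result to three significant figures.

336 pm

In a simple cubic structure, atoms touch along the cell edge, so a = 2r; the nearest-neighbor distance equals 2r = 1.000·a.
d = 1.000 × 336 = 336 pm.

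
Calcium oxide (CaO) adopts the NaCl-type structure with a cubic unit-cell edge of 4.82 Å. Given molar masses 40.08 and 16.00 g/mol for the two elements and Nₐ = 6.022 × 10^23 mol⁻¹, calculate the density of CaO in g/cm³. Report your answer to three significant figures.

3.33 g/cm³

The NaCl-type structure contains Z = 4 formula units per cell; M(CaO) = 40.08 + 16.00 = 56.08 g/mol.
a³ = (4.820 × 10^-8 cm)³ = 1.120 × 10^-22 cm³.
ρ = 4 × 56.08 / (6.022 × 10²³ × 1.120 × 10^-22) = 3.326 g/cm³.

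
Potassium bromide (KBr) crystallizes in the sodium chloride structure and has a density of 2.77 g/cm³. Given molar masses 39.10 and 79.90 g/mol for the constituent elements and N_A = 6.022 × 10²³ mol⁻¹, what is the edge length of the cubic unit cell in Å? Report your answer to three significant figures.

M(KBr) = 119.0 g/mol; Z = 4 formula units per cell.
a³ = Z·M/(N_A·ρ) = 4 × 119.0 / (6.022 × 10²³ × 2.77) = 2.854 × 10^-22 cm³, so a = 6.584 × 10^-8 cm = 6.58 Å.

6.58 Å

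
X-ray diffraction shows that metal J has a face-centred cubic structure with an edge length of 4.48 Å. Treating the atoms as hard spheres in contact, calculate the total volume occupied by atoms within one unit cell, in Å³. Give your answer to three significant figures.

66.6 Å³

In an FCC lattice atoms touch along the face diagonal, so √2·a = 4r, so r = 0.3536a = 1.584 Å.
V_atoms = Z × (4/3)πr³ = 4 × (4/3)π × (1.584)³ = 66.6 Å³.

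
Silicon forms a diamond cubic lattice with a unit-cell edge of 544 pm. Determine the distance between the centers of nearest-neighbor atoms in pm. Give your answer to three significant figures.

In a diamond cubic structure, nearest neighbors lie along the body diagonal with √3·a = 8r; the nearest-neighbor distance equals 2r = 0.4330·a.
d = 0.4330 × 544 = 236 pm.

236 pm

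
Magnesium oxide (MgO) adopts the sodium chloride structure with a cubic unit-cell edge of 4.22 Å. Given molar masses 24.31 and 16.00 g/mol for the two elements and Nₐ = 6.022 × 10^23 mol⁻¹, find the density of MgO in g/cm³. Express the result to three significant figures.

3.56 g/cm³

The sodium chloride structure contains Z = 4 formula units per cell; M(MgO) = 24.31 + 16.00 = 40.31 g/mol.
a³ = (4.220 × 10^-8 cm)³ = 7.515 × 10^-23 cm³.
ρ = 4 × 40.31 / (6.022 × 10²³ × 7.515 × 10^-23) = 3.563 g/cm³.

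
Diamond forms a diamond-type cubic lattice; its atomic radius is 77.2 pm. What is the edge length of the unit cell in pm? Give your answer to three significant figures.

In a diamond cubic lattice, nearest neighbors lie along the body diagonal with √3·a = 8r.
a = 8r/√3 = 8 × 77.2 / 1.7321 = 357 pm.

357 pm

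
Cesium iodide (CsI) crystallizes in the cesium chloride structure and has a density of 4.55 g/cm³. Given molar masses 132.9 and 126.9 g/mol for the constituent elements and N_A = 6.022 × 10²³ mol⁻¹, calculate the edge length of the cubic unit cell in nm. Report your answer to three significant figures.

0.456 nm

M(CsI) = 259.8 g/mol; Z = 1 formula unit per cell.
a³ = Z·M/(N_A·ρ) = 1 × 259.8 / (6.022 × 10²³ × 4.55) = 9.482 × 10^-23 cm³, so a = 4.560 × 10^-8 cm = 0.456 nm.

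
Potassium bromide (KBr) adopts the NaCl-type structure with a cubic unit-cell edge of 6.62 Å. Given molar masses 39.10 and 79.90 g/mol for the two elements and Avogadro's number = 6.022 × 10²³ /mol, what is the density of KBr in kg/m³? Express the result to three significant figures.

2720 kg/m³

The NaCl-type structure contains Z = 4 formula units per cell; M(KBr) = 39.10 + 79.90 = 119.0 g/mol.
a³ = (6.620 × 10^-8 cm)³ = 2.901 × 10^-22 cm³.
ρ = 4 × 119.0 / (6.022 × 10²³ × 2.901 × 10^-22) = 2.725 g/cm³ = 2720 kg/m³.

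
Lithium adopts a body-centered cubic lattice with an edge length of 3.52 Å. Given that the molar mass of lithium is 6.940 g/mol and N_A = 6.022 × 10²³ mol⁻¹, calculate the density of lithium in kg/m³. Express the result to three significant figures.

528 kg/m³

A BCC unit cell contains Z = 2 atoms.
Cell volume: a³ = (3.52 Å)³ = (3.520 × 10^-8 cm)³ = 4.361 × 10^-23 cm³.
ρ = Z·M/(N_A·a³) = 2 × 6.940 / (6.022 × 10²³ × 4.361 × 10^-23) = 0.5285 g/cm³ = 528 kg/m³.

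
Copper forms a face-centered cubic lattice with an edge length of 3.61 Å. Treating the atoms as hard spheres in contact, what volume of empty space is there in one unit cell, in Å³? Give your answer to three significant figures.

12.2 Å³

In an FCC lattice atoms touch along the face diagonal, so √2·a = 4r, so r = 0.3536a = 1.276 Å.
V_cell = a³ = 47.05 Å³; V_atoms = 4 × (4/3)πr³ = 34.84 Å³.
Empty space = 47.05 − 34.84 = 12.2 Å³.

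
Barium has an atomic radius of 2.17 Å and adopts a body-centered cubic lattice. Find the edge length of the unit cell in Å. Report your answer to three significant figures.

In a BCC lattice, atoms touch along the body diagonal, so √3·a = 4r.
a = 4r/√3 = 4 × 2.17 / 1.7321 = 5.01 Å.

5.01 Å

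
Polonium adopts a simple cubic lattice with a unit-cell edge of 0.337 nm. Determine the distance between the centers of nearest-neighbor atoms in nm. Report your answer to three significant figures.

In a simple cubic structure, atoms touch along the cell edge, so a = 2r; the nearest-neighbor distance equals 2r = 1.000·a.
d = 1.000 × 0.337 = 0.337 nm.

0.337 nm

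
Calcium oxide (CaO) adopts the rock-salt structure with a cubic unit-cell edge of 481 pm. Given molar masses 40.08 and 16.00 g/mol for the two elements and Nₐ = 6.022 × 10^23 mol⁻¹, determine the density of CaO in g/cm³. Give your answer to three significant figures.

3.35 g/cm³

The rock-salt structure contains Z = 4 formula units per cell; M(CaO) = 40.08 + 16.00 = 56.08 g/mol.
a³ = (4.810 × 10^-8 cm)³ = 1.113 × 10^-22 cm³.
ρ = 4 × 56.08 / (6.022 × 10²³ × 1.113 × 10^-22) = 3.347 g/cm³.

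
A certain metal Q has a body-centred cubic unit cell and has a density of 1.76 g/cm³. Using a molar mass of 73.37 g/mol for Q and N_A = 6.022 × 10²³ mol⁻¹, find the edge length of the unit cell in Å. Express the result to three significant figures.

With Z = 2 atoms per BCC cell, a³ = Z·M/(N_A·ρ) = 2 × 73.37 / (6.022 × 10²³ × 1.760 g/cm³) = 1.385 × 10^-22 cm³.
a = (1.385 × 10^-22)^(1/3) = 5.173 × 10^-8 cm = 5.17 Å.

5.17 Å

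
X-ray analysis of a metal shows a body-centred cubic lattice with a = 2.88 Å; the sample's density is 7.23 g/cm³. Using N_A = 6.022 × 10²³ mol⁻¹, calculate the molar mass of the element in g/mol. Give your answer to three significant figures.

52.0 g/mol

A BCC cell has Z = 2 atoms; a = 2.880 × 10^-8 cm.
M = ρ·N_A·a³/Z = 7.23 × 6.022 × 10²³ × 2.389 × 10^-23 / 2 = 52.0 g/mol.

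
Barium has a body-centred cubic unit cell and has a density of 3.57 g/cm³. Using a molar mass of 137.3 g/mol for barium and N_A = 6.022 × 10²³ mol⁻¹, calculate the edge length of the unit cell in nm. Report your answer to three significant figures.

With Z = 2 atoms per BCC cell, a³ = Z·M/(N_A·ρ) = 2 × 137.3 / (6.022 × 10²³ × 3.570 g/cm³) = 1.277 × 10^-22 cm³.
a = (1.277 × 10^-22)^(1/3) = 5.036 × 10^-8 cm = 0.504 nm.

0.504 nm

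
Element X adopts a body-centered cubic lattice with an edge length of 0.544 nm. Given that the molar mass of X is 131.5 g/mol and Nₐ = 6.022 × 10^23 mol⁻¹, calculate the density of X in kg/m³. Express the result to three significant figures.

A BCC unit cell contains Z = 2 atoms.
Cell volume: a³ = (0.544 nm)³ = (5.440 × 10^-8 cm)³ = 1.610 × 10^-22 cm³.
ρ = Z·M/(N_A·a³) = 2 × 131.5 / (6.022 × 10²³ × 1.610 × 10^-22) = 2.713 g/cm³ = 2710 kg/m³.

2710 kg/m³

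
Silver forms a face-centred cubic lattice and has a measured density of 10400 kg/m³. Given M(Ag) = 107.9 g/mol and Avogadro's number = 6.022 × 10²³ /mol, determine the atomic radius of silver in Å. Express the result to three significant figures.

For an FCC cell (Z = 4), a³ = Z·M/(N_A·ρ) = 4 × 107.9 / (6.022 × 10²³ × 10.40) = 6.891 × 10^-23 cm³, so a = 4.100 × 10^-8 cm = 4.100 Å.
Atoms touch along the face diagonal, so √2·a = 4r, so r = 0.3536 × a = 1.45 Å.

1.45 Å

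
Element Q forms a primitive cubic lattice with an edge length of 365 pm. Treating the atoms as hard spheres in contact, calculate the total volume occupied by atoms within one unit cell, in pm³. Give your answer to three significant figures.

2.55 × 10^7 pm³

In a simple cubic lattice atoms touch along the cell edge, so a = 2r, so r = 0.5000a = 182.5 pm.
V_atoms = Z × (4/3)πr³ = 1 × (4/3)π × (182.5)³ = 2.55 × 10^7 pm³.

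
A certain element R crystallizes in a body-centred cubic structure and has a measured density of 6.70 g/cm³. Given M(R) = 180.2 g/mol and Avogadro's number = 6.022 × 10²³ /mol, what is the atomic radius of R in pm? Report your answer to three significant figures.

194 pm

For a BCC cell (Z = 2), a³ = Z·M/(N_A·ρ) = 2 × 180.2 / (6.022 × 10²³ × 6.700) = 8.932 × 10^-23 cm³, so a = 4.470 × 10^-8 cm = 447.0 pm.
Atoms touch along the body diagonal, so √3·a = 4r, so r = 0.4330 × a = 194 pm.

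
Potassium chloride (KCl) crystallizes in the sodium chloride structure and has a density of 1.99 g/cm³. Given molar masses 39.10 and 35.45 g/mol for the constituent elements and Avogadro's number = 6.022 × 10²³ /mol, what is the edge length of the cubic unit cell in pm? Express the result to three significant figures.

629 pm

M(KCl) = 74.55 g/mol; Z = 4 formula units per cell.
a³ = Z·M/(N_A·ρ) = 4 × 74.55 / (6.022 × 10²³ × 1.99) = 2.488 × 10^-22 cm³, so a = 6.290 × 10^-8 cm = 629 pm.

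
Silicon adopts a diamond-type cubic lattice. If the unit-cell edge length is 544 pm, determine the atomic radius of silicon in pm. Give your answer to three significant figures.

118 pm

In a diamond cubic lattice, nearest neighbors lie along the body diagonal with √3·a = 8r.
r = √3·a/8 = 1.7321 × 544 / 8 = 118 pm.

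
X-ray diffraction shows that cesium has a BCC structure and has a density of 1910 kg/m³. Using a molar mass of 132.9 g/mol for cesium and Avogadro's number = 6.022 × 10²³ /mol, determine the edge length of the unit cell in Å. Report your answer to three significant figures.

With Z = 2 atoms per BCC cell, a³ = Z·M/(N_A·ρ) = 2 × 132.9 / (6.022 × 10²³ × 1.910 g/cm³) = 2.311 × 10^-22 cm³.
a = (2.311 × 10^-22)^(1/3) = 6.137 × 10^-8 cm = 6.14 Å.

6.14 Å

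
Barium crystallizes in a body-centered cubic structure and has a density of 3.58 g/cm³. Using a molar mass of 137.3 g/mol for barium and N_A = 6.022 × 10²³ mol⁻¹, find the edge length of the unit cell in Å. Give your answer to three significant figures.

With Z = 2 atoms per BCC cell, a³ = Z·M/(N_A·ρ) = 2 × 137.3 / (6.022 × 10²³ × 3.580 g/cm³) = 1.274 × 10^-22 cm³.
a = (1.274 × 10^-22)^(1/3) = 5.031 × 10^-8 cm = 5.03 Å.

5.03 Å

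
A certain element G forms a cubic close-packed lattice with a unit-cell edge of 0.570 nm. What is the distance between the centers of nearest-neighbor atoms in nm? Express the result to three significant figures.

In an FCC structure, atoms touch along the face diagonal, so √2·a = 4r; the nearest-neighbor distance equals 2r = 0.7071·a.
d = 0.7071 × 0.570 = 0.403 nm.

0.403 nm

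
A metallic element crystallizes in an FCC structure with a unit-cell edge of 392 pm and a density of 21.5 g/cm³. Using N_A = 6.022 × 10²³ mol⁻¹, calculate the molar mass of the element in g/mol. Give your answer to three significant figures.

195 g/mol

An FCC cell has Z = 4 atoms; a = 3.920 × 10^-8 cm.
M = ρ·N_A·a³/Z = 21.5 × 6.022 × 10²³ × 6.024 × 10^-23 / 4 = 195 g/mol.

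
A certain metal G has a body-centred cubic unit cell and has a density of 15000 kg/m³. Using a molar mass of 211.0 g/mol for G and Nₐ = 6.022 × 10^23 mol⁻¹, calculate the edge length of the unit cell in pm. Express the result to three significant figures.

With Z = 2 atoms per BCC cell, a³ = Z·M/(N_A·ρ) = 2 × 211.0 / (6.022 × 10²³ × 15.00 g/cm³) = 4.672 × 10^-23 cm³.
a = (4.672 × 10^-23)^(1/3) = 3.602 × 10^-8 cm = 360 pm.

360 pm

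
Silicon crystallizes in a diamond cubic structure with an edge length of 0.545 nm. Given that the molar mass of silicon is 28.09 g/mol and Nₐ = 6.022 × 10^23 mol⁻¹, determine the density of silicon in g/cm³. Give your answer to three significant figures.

A diamond cubic unit cell contains Z = 8 atoms.
Cell volume: a³ = (0.545 nm)³ = (5.450 × 10^-8 cm)³ = 1.619 × 10^-22 cm³.
ρ = Z·M/(N_A·a³) = 8 × 28.09 / (6.022 × 10²³ × 1.619 × 10^-22) = 2.305 g/cm³.

2.31 g/cm³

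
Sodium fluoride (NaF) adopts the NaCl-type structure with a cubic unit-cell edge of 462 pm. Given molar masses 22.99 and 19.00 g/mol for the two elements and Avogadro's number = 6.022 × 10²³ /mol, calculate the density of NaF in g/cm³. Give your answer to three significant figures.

2.83 g/cm³

The NaCl-type structure contains Z = 4 formula units per cell; M(NaF) = 22.99 + 19.00 = 41.99 g/mol.
a³ = (4.620 × 10^-8 cm)³ = 9.861 × 10^-23 cm³.
ρ = 4 × 41.99 / (6.022 × 10²³ × 9.861 × 10^-23) = 2.828 g/cm³.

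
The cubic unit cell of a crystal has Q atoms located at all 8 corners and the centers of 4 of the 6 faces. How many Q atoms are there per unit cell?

3

Corner atoms are shared by 8 cells (1/8 each), face atoms by 2 (1/2 each).
Net atoms = 8 × 1/8 + 4 × 1/2 = 1 + 2 = 3.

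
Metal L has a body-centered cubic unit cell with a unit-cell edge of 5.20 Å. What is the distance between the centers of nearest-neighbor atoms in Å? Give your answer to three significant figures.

In a BCC structure, atoms touch along the body diagonal, so √3·a = 4r; the nearest-neighbor distance equals 2r = 0.8660·a.
d = 0.8660 × 5.20 = 4.50 Å.

4.50 Å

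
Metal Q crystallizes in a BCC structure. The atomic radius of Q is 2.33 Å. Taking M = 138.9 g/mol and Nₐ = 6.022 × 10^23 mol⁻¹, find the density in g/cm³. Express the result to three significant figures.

In a BCC lattice, atoms touch along the body diagonal, so √3·a = 4r, giving a = 5.381 Å = 5.381 × 10^-8 cm.
With Z = 2, ρ = Z·M/(N_A·a³) = 2 × 138.9 / (6.022 × 10²³ × 1.558 × 10^-22) = 2.961 g/cm³.

2.96 g/cm³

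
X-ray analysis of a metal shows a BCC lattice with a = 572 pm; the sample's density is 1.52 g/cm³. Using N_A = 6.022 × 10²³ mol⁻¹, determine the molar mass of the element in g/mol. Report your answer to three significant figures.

A BCC cell has Z = 2 atoms; a = 5.720 × 10^-8 cm.
M = ρ·N_A·a³/Z = 1.52 × 6.022 × 10²³ × 1.871 × 10^-22 / 2 = 85.7 g/mol.

85.7 g/mol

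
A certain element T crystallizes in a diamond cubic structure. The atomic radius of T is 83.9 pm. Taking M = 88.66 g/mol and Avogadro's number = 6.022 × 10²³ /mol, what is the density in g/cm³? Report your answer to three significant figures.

20.2 g/cm³

In a diamond cubic lattice, nearest neighbors lie along the body diagonal with √3·a = 8r, giving a = 387.5 pm = 3.875 × 10^-8 cm.
With Z = 8, ρ = Z·M/(N_A·a³) = 8 × 88.66 / (6.022 × 10²³ × 5.819 × 10^-23) = 20.24 g/cm³.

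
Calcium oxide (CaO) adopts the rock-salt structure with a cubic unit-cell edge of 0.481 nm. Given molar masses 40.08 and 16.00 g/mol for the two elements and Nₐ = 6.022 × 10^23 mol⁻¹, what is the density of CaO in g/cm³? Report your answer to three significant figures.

3.35 g/cm³

The rock-salt structure contains Z = 4 formula units per cell; M(CaO) = 40.08 + 16.00 = 56.08 g/mol.
a³ = (4.810 × 10^-8 cm)³ = 1.113 × 10^-22 cm³.
ρ = 4 × 56.08 / (6.022 × 10²³ × 1.113 × 10^-22) = 3.347 g/cm³.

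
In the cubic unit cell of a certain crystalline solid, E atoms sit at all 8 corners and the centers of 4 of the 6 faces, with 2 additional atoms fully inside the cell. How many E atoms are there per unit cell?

5

Corner atoms are shared by 8 cells (1/8 each), face atoms by 2 (1/2 each), interior atoms are unshared.
Net atoms = 8 × 1/8 + 4 × 1/2 + 2 = 1 + 2 + 2 = 5.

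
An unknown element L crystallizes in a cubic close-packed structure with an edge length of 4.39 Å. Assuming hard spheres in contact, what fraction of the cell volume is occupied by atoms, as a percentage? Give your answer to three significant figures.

74.0%

In an FCC lattice atoms touch along the face diagonal, so √2·a = 4r, so r = 0.3536a = 1.552 Å.
Packing fraction = Z·(4/3)πr³ / a³ = 4 × (4/3)π × (1.552)³ / (4.39)³ = 0.7405 = 74.0%.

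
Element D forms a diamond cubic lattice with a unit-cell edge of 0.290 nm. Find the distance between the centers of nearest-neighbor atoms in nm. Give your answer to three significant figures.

0.126 nm

In a diamond cubic structure, nearest neighbors lie along the body diagonal with √3·a = 8r; the nearest-neighbor distance equals 2r = 0.4330·a.
d = 0.4330 × 0.290 = 0.126 nm.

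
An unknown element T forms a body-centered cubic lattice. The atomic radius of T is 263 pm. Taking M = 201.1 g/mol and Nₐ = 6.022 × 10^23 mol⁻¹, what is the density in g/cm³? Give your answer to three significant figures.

2.98 g/cm³

In a BCC lattice, atoms touch along the body diagonal, so √3·a = 4r, giving a = 607.4 pm = 6.074 × 10^-8 cm.
With Z = 2, ρ = Z·M/(N_A·a³) = 2 × 201.1 / (6.022 × 10²³ × 2.241 × 10^-22) = 2.981 g/cm³.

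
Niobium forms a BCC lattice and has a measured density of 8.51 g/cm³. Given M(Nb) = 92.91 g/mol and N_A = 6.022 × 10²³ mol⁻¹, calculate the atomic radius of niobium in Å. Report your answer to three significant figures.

For a BCC cell (Z = 2), a³ = Z·M/(N_A·ρ) = 2 × 92.91 / (6.022 × 10²³ × 8.510) = 3.626 × 10^-23 cm³, so a = 3.310 × 10^-8 cm = 3.310 Å.
Atoms touch along the body diagonal, so √3·a = 4r, so r = 0.4330 × a = 1.43 Å.

1.43 Å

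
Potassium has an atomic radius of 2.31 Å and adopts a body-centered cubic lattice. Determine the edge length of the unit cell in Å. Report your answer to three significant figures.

5.33 Å

In a BCC lattice, atoms touch along the body diagonal, so √3·a = 4r.
a = 4r/√3 = 4 × 2.31 / 1.7321 = 5.33 Å.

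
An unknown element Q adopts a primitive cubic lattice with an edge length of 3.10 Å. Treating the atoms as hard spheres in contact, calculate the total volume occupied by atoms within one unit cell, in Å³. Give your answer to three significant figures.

In a simple cubic lattice atoms touch along the cell edge, so a = 2r, so r = 0.5000a = 1.550 Å.
V_atoms = Z × (4/3)πr³ = 1 × (4/3)π × (1.550)³ = 15.6 Å³.

15.6 Å³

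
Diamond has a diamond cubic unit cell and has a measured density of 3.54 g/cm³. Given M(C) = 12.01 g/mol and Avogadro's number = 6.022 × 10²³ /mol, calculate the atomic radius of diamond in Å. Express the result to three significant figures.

0.770 Å

For a diamond cubic cell (Z = 8), a³ = Z·M/(N_A·ρ) = 8 × 12.01 / (6.022 × 10²³ × 3.540) = 4.507 × 10^-23 cm³, so a = 3.559 × 10^-8 cm = 3.559 Å.
Nearest neighbors lie along the body diagonal with √3·a = 8r, so r = 0.2165 × a = 0.770 Å.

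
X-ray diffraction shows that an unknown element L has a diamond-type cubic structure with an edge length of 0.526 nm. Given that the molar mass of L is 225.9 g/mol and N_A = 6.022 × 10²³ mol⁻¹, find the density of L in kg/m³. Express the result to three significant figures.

20600 kg/m³

A diamond cubic unit cell contains Z = 8 atoms.
Cell volume: a³ = (0.526 nm)³ = (5.260 × 10^-8 cm)³ = 1.455 × 10^-22 cm³.
ρ = Z·M/(N_A·a³) = 8 × 225.9 / (6.022 × 10²³ × 1.455 × 10^-22) = 20.62 g/cm³ = 20600 kg/m³.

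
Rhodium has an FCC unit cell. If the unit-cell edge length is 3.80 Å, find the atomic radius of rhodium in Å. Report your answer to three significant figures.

1.34 Å

In an FCC lattice, atoms touch along the face diagonal, so √2·a = 4r.
r = √2·a/4 = 1.4142 × 3.80 / 4 = 1.34 Å.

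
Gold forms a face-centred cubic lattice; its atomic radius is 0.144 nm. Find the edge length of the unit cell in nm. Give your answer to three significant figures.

0.407 nm

In an FCC lattice, atoms touch along the face diagonal, so √2·a = 4r.
a = 4r/√2 = 4 × 0.144 / 1.4142 = 0.407 nm.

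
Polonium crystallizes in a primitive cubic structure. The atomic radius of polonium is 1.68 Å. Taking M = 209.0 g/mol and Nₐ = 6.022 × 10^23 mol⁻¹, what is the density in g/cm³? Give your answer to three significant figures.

9.15 g/cm³

In a simple cubic lattice, atoms touch along the cell edge, so a = 2r, giving a = 3.360 Å = 3.360 × 10^-8 cm.
With Z = 1, ρ = Z·M/(N_A·a³) = 1 × 209.0 / (6.022 × 10²³ × 3.793 × 10^-23) = 9.149 g/cm³.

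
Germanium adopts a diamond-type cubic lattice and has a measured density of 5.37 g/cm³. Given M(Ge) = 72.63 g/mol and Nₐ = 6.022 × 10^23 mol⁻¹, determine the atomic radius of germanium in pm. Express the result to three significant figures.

For a diamond cubic cell (Z = 8), a³ = Z·M/(N_A·ρ) = 8 × 72.63 / (6.022 × 10²³ × 5.370) = 1.797 × 10^-22 cm³, so a = 5.643 × 10^-8 cm = 564.3 pm.
Nearest neighbors lie along the body diagonal with √3·a = 8r, so r = 0.2165 × a = 122 pm.

122 pm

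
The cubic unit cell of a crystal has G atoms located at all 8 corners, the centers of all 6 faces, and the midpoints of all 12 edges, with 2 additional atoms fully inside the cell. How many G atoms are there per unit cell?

Corner atoms are shared by 8 cells (1/8 each), face atoms by 2 (1/2 each), edge atoms by 4 (1/4 each), interior atoms are unshared.
Net atoms = 8 × 1/8 + 6 × 1/2 + 12 × 1/4 + 2 = 1 + 3 + 3 + 2 = 9.

9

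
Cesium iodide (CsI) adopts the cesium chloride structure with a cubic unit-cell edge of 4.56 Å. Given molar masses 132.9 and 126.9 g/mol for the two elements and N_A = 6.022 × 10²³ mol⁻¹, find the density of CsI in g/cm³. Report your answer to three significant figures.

The cesium chloride structure contains Z = 1 formula unit per cell; M(CsI) = 132.9 + 126.9 = 259.8 g/mol.
a³ = (4.560 × 10^-8 cm)³ = 9.482 × 10^-23 cm³.
ρ = 1 × 259.8 / (6.022 × 10²³ × 9.482 × 10^-23) = 4.550 g/cm³.

4.55 g/cm³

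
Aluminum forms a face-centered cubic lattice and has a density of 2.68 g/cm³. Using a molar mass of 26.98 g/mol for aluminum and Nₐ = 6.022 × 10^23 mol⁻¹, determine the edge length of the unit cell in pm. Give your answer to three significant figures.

With Z = 4 atoms per FCC cell, a³ = Z·M/(N_A·ρ) = 4 × 26.98 / (6.022 × 10²³ × 2.680 g/cm³) = 6.687 × 10^-23 cm³.
a = (6.687 × 10^-23)^(1/3) = 4.059 × 10^-8 cm = 406 pm.

406 pm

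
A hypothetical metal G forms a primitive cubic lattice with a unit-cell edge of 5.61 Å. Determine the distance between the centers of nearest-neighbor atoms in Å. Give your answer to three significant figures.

In a simple cubic structure, atoms touch along the cell edge, so a = 2r; the nearest-neighbor distance equals 2r = 1.000·a.
d = 1.000 × 5.61 = 5.61 Å.

5.61 Å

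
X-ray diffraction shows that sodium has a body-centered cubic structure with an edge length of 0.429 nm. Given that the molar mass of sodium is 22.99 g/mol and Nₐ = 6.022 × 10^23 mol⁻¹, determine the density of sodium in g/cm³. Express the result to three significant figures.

A BCC unit cell contains Z = 2 atoms.
Cell volume: a³ = (0.429 nm)³ = (4.290 × 10^-8 cm)³ = 7.895 × 10^-23 cm³.
ρ = Z·M/(N_A·a³) = 2 × 22.99 / (6.022 × 10²³ × 7.895 × 10^-23) = 0.9671 g/cm³.

0.967 g/cm³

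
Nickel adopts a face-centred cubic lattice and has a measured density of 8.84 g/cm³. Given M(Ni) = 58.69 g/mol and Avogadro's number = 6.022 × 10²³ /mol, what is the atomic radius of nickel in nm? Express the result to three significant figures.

For an FCC cell (Z = 4), a³ = Z·M/(N_A·ρ) = 4 × 58.69 / (6.022 × 10²³ × 8.840) = 4.410 × 10^-23 cm³, so a = 3.533 × 10^-8 cm = 0.3533 nm.
Atoms touch along the face diagonal, so √2·a = 4r, so r = 0.3536 × a = 0.125 nm.

0.125 nm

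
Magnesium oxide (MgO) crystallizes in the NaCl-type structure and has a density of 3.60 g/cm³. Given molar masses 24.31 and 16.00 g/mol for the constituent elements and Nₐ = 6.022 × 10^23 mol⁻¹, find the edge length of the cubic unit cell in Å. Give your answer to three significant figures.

4.21 Å

M(MgO) = 40.31 g/mol; Z = 4 formula units per cell.
a³ = Z·M/(N_A·ρ) = 4 × 40.31 / (6.022 × 10²³ × 3.60) = 7.438 × 10^-23 cm³, so a = 4.205 × 10^-8 cm = 4.21 Å.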